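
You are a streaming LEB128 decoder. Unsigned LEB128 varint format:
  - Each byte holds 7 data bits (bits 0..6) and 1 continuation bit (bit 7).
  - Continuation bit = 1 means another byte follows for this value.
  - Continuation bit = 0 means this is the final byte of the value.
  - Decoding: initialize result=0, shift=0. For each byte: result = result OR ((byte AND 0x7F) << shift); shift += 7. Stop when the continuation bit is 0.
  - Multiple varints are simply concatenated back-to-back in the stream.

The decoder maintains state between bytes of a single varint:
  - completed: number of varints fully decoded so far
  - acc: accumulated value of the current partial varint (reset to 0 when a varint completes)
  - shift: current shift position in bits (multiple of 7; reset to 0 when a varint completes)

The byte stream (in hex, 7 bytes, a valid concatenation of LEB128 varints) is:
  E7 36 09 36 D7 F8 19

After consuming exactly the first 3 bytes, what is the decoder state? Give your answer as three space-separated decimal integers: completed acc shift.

byte[0]=0xE7 cont=1 payload=0x67: acc |= 103<<0 -> completed=0 acc=103 shift=7
byte[1]=0x36 cont=0 payload=0x36: varint #1 complete (value=7015); reset -> completed=1 acc=0 shift=0
byte[2]=0x09 cont=0 payload=0x09: varint #2 complete (value=9); reset -> completed=2 acc=0 shift=0

Answer: 2 0 0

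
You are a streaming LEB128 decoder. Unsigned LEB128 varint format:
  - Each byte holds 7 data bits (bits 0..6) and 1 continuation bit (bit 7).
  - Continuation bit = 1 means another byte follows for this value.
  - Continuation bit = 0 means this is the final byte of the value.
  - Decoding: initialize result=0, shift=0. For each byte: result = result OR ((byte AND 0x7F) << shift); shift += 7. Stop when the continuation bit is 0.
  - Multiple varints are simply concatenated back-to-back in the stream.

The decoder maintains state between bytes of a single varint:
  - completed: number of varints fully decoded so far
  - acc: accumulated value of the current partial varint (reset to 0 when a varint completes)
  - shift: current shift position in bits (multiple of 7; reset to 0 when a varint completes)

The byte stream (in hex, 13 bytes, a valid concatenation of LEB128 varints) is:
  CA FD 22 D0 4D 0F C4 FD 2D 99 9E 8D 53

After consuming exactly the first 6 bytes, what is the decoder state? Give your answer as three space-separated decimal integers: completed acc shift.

byte[0]=0xCA cont=1 payload=0x4A: acc |= 74<<0 -> completed=0 acc=74 shift=7
byte[1]=0xFD cont=1 payload=0x7D: acc |= 125<<7 -> completed=0 acc=16074 shift=14
byte[2]=0x22 cont=0 payload=0x22: varint #1 complete (value=573130); reset -> completed=1 acc=0 shift=0
byte[3]=0xD0 cont=1 payload=0x50: acc |= 80<<0 -> completed=1 acc=80 shift=7
byte[4]=0x4D cont=0 payload=0x4D: varint #2 complete (value=9936); reset -> completed=2 acc=0 shift=0
byte[5]=0x0F cont=0 payload=0x0F: varint #3 complete (value=15); reset -> completed=3 acc=0 shift=0

Answer: 3 0 0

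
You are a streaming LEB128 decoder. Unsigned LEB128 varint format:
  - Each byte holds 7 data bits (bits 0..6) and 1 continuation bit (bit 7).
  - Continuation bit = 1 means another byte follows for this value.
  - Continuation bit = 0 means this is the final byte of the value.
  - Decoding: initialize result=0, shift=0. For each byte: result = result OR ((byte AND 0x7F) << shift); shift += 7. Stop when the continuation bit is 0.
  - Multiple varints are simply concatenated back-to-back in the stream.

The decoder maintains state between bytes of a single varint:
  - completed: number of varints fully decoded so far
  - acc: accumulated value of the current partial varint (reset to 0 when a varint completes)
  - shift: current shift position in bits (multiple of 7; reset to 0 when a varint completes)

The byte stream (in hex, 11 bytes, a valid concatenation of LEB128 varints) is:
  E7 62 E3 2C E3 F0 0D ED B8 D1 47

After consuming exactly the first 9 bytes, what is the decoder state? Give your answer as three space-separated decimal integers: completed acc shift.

Answer: 3 7277 14

Derivation:
byte[0]=0xE7 cont=1 payload=0x67: acc |= 103<<0 -> completed=0 acc=103 shift=7
byte[1]=0x62 cont=0 payload=0x62: varint #1 complete (value=12647); reset -> completed=1 acc=0 shift=0
byte[2]=0xE3 cont=1 payload=0x63: acc |= 99<<0 -> completed=1 acc=99 shift=7
byte[3]=0x2C cont=0 payload=0x2C: varint #2 complete (value=5731); reset -> completed=2 acc=0 shift=0
byte[4]=0xE3 cont=1 payload=0x63: acc |= 99<<0 -> completed=2 acc=99 shift=7
byte[5]=0xF0 cont=1 payload=0x70: acc |= 112<<7 -> completed=2 acc=14435 shift=14
byte[6]=0x0D cont=0 payload=0x0D: varint #3 complete (value=227427); reset -> completed=3 acc=0 shift=0
byte[7]=0xED cont=1 payload=0x6D: acc |= 109<<0 -> completed=3 acc=109 shift=7
byte[8]=0xB8 cont=1 payload=0x38: acc |= 56<<7 -> completed=3 acc=7277 shift=14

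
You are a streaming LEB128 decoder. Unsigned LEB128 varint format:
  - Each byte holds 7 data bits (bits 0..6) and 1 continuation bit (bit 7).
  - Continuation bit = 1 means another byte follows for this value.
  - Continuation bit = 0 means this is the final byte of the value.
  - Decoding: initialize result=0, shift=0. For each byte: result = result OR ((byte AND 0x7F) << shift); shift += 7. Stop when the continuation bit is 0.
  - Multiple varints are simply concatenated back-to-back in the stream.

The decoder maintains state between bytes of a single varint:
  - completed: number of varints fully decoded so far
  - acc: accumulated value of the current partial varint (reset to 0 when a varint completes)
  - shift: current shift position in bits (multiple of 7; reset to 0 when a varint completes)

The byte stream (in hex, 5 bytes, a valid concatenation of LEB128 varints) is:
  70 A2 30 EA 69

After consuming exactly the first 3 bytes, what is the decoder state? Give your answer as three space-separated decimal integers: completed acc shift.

byte[0]=0x70 cont=0 payload=0x70: varint #1 complete (value=112); reset -> completed=1 acc=0 shift=0
byte[1]=0xA2 cont=1 payload=0x22: acc |= 34<<0 -> completed=1 acc=34 shift=7
byte[2]=0x30 cont=0 payload=0x30: varint #2 complete (value=6178); reset -> completed=2 acc=0 shift=0

Answer: 2 0 0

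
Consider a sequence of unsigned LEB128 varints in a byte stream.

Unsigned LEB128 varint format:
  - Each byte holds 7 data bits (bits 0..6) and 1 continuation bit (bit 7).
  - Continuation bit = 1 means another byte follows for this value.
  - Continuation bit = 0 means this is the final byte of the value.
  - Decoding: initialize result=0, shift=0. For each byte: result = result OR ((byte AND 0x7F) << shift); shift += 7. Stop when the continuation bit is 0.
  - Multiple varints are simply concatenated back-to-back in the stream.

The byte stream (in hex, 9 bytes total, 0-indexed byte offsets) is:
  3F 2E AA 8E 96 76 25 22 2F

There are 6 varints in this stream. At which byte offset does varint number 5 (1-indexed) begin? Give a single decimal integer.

  byte[0]=0x3F cont=0 payload=0x3F=63: acc |= 63<<0 -> acc=63 shift=7 [end]
Varint 1: bytes[0:1] = 3F -> value 63 (1 byte(s))
  byte[1]=0x2E cont=0 payload=0x2E=46: acc |= 46<<0 -> acc=46 shift=7 [end]
Varint 2: bytes[1:2] = 2E -> value 46 (1 byte(s))
  byte[2]=0xAA cont=1 payload=0x2A=42: acc |= 42<<0 -> acc=42 shift=7
  byte[3]=0x8E cont=1 payload=0x0E=14: acc |= 14<<7 -> acc=1834 shift=14
  byte[4]=0x96 cont=1 payload=0x16=22: acc |= 22<<14 -> acc=362282 shift=21
  byte[5]=0x76 cont=0 payload=0x76=118: acc |= 118<<21 -> acc=247826218 shift=28 [end]
Varint 3: bytes[2:6] = AA 8E 96 76 -> value 247826218 (4 byte(s))
  byte[6]=0x25 cont=0 payload=0x25=37: acc |= 37<<0 -> acc=37 shift=7 [end]
Varint 4: bytes[6:7] = 25 -> value 37 (1 byte(s))
  byte[7]=0x22 cont=0 payload=0x22=34: acc |= 34<<0 -> acc=34 shift=7 [end]
Varint 5: bytes[7:8] = 22 -> value 34 (1 byte(s))
  byte[8]=0x2F cont=0 payload=0x2F=47: acc |= 47<<0 -> acc=47 shift=7 [end]
Varint 6: bytes[8:9] = 2F -> value 47 (1 byte(s))

Answer: 7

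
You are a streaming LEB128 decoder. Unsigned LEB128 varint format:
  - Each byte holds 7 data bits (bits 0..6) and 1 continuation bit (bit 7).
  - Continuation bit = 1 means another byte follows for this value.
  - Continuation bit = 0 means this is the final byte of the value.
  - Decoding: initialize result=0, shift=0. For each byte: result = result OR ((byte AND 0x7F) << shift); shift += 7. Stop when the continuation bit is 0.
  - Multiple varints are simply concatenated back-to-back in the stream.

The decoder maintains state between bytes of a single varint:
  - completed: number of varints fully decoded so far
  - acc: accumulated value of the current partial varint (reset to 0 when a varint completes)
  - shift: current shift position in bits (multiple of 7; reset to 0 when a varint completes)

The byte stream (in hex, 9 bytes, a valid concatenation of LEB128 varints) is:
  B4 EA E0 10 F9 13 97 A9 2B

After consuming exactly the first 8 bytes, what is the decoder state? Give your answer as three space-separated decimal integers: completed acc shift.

byte[0]=0xB4 cont=1 payload=0x34: acc |= 52<<0 -> completed=0 acc=52 shift=7
byte[1]=0xEA cont=1 payload=0x6A: acc |= 106<<7 -> completed=0 acc=13620 shift=14
byte[2]=0xE0 cont=1 payload=0x60: acc |= 96<<14 -> completed=0 acc=1586484 shift=21
byte[3]=0x10 cont=0 payload=0x10: varint #1 complete (value=35140916); reset -> completed=1 acc=0 shift=0
byte[4]=0xF9 cont=1 payload=0x79: acc |= 121<<0 -> completed=1 acc=121 shift=7
byte[5]=0x13 cont=0 payload=0x13: varint #2 complete (value=2553); reset -> completed=2 acc=0 shift=0
byte[6]=0x97 cont=1 payload=0x17: acc |= 23<<0 -> completed=2 acc=23 shift=7
byte[7]=0xA9 cont=1 payload=0x29: acc |= 41<<7 -> completed=2 acc=5271 shift=14

Answer: 2 5271 14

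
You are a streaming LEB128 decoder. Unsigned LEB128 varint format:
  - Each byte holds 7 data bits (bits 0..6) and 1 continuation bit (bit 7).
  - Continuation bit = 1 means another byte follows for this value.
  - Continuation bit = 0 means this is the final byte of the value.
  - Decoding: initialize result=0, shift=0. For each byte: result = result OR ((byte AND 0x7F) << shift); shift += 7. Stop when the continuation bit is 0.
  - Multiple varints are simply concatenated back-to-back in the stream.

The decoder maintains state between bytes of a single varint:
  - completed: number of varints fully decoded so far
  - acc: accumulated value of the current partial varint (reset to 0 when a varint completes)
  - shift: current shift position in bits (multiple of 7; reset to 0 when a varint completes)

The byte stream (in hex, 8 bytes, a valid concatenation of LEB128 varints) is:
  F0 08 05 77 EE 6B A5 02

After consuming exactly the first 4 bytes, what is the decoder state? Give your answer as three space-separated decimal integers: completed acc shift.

Answer: 3 0 0

Derivation:
byte[0]=0xF0 cont=1 payload=0x70: acc |= 112<<0 -> completed=0 acc=112 shift=7
byte[1]=0x08 cont=0 payload=0x08: varint #1 complete (value=1136); reset -> completed=1 acc=0 shift=0
byte[2]=0x05 cont=0 payload=0x05: varint #2 complete (value=5); reset -> completed=2 acc=0 shift=0
byte[3]=0x77 cont=0 payload=0x77: varint #3 complete (value=119); reset -> completed=3 acc=0 shift=0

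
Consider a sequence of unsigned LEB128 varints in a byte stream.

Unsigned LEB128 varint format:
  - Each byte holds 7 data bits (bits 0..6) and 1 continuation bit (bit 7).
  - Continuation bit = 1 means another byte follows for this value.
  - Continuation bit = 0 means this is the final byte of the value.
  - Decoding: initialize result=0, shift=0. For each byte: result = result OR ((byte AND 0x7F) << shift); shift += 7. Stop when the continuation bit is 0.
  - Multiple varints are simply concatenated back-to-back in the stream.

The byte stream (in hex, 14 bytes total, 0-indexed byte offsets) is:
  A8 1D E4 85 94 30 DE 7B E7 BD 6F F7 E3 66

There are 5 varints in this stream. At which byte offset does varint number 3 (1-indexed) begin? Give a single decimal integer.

  byte[0]=0xA8 cont=1 payload=0x28=40: acc |= 40<<0 -> acc=40 shift=7
  byte[1]=0x1D cont=0 payload=0x1D=29: acc |= 29<<7 -> acc=3752 shift=14 [end]
Varint 1: bytes[0:2] = A8 1D -> value 3752 (2 byte(s))
  byte[2]=0xE4 cont=1 payload=0x64=100: acc |= 100<<0 -> acc=100 shift=7
  byte[3]=0x85 cont=1 payload=0x05=5: acc |= 5<<7 -> acc=740 shift=14
  byte[4]=0x94 cont=1 payload=0x14=20: acc |= 20<<14 -> acc=328420 shift=21
  byte[5]=0x30 cont=0 payload=0x30=48: acc |= 48<<21 -> acc=100991716 shift=28 [end]
Varint 2: bytes[2:6] = E4 85 94 30 -> value 100991716 (4 byte(s))
  byte[6]=0xDE cont=1 payload=0x5E=94: acc |= 94<<0 -> acc=94 shift=7
  byte[7]=0x7B cont=0 payload=0x7B=123: acc |= 123<<7 -> acc=15838 shift=14 [end]
Varint 3: bytes[6:8] = DE 7B -> value 15838 (2 byte(s))
  byte[8]=0xE7 cont=1 payload=0x67=103: acc |= 103<<0 -> acc=103 shift=7
  byte[9]=0xBD cont=1 payload=0x3D=61: acc |= 61<<7 -> acc=7911 shift=14
  byte[10]=0x6F cont=0 payload=0x6F=111: acc |= 111<<14 -> acc=1826535 shift=21 [end]
Varint 4: bytes[8:11] = E7 BD 6F -> value 1826535 (3 byte(s))
  byte[11]=0xF7 cont=1 payload=0x77=119: acc |= 119<<0 -> acc=119 shift=7
  byte[12]=0xE3 cont=1 payload=0x63=99: acc |= 99<<7 -> acc=12791 shift=14
  byte[13]=0x66 cont=0 payload=0x66=102: acc |= 102<<14 -> acc=1683959 shift=21 [end]
Varint 5: bytes[11:14] = F7 E3 66 -> value 1683959 (3 byte(s))

Answer: 6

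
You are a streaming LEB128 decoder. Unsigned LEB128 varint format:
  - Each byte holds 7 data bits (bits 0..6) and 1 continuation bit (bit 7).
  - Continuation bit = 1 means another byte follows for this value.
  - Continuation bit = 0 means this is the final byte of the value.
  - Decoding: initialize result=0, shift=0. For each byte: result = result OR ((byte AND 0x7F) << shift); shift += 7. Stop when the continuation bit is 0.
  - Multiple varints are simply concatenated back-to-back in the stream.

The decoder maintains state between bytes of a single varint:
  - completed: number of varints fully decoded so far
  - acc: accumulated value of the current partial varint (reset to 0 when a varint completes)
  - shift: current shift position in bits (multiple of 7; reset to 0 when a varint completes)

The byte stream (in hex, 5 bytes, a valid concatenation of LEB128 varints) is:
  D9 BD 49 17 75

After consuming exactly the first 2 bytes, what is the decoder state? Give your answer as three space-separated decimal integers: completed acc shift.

Answer: 0 7897 14

Derivation:
byte[0]=0xD9 cont=1 payload=0x59: acc |= 89<<0 -> completed=0 acc=89 shift=7
byte[1]=0xBD cont=1 payload=0x3D: acc |= 61<<7 -> completed=0 acc=7897 shift=14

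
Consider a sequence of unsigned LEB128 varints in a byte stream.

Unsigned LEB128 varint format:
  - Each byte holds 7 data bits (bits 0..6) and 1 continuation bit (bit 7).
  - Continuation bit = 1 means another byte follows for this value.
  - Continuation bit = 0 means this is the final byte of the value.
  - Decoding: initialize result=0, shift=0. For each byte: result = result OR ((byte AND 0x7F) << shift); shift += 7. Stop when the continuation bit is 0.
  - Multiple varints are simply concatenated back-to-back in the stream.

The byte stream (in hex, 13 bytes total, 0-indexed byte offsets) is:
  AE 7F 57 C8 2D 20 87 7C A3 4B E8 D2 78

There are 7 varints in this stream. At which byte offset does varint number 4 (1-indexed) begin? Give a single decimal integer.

Answer: 5

Derivation:
  byte[0]=0xAE cont=1 payload=0x2E=46: acc |= 46<<0 -> acc=46 shift=7
  byte[1]=0x7F cont=0 payload=0x7F=127: acc |= 127<<7 -> acc=16302 shift=14 [end]
Varint 1: bytes[0:2] = AE 7F -> value 16302 (2 byte(s))
  byte[2]=0x57 cont=0 payload=0x57=87: acc |= 87<<0 -> acc=87 shift=7 [end]
Varint 2: bytes[2:3] = 57 -> value 87 (1 byte(s))
  byte[3]=0xC8 cont=1 payload=0x48=72: acc |= 72<<0 -> acc=72 shift=7
  byte[4]=0x2D cont=0 payload=0x2D=45: acc |= 45<<7 -> acc=5832 shift=14 [end]
Varint 3: bytes[3:5] = C8 2D -> value 5832 (2 byte(s))
  byte[5]=0x20 cont=0 payload=0x20=32: acc |= 32<<0 -> acc=32 shift=7 [end]
Varint 4: bytes[5:6] = 20 -> value 32 (1 byte(s))
  byte[6]=0x87 cont=1 payload=0x07=7: acc |= 7<<0 -> acc=7 shift=7
  byte[7]=0x7C cont=0 payload=0x7C=124: acc |= 124<<7 -> acc=15879 shift=14 [end]
Varint 5: bytes[6:8] = 87 7C -> value 15879 (2 byte(s))
  byte[8]=0xA3 cont=1 payload=0x23=35: acc |= 35<<0 -> acc=35 shift=7
  byte[9]=0x4B cont=0 payload=0x4B=75: acc |= 75<<7 -> acc=9635 shift=14 [end]
Varint 6: bytes[8:10] = A3 4B -> value 9635 (2 byte(s))
  byte[10]=0xE8 cont=1 payload=0x68=104: acc |= 104<<0 -> acc=104 shift=7
  byte[11]=0xD2 cont=1 payload=0x52=82: acc |= 82<<7 -> acc=10600 shift=14
  byte[12]=0x78 cont=0 payload=0x78=120: acc |= 120<<14 -> acc=1976680 shift=21 [end]
Varint 7: bytes[10:13] = E8 D2 78 -> value 1976680 (3 byte(s))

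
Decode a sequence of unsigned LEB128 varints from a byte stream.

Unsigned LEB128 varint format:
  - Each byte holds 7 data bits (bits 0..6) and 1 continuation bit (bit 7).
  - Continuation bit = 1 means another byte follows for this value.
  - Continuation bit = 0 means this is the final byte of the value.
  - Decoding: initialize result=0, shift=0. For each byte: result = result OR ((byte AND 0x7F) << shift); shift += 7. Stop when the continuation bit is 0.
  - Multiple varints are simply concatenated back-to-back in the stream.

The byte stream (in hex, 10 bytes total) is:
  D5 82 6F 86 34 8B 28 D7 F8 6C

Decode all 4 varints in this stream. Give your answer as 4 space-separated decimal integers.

Answer: 1818965 6662 5131 1784919

Derivation:
  byte[0]=0xD5 cont=1 payload=0x55=85: acc |= 85<<0 -> acc=85 shift=7
  byte[1]=0x82 cont=1 payload=0x02=2: acc |= 2<<7 -> acc=341 shift=14
  byte[2]=0x6F cont=0 payload=0x6F=111: acc |= 111<<14 -> acc=1818965 shift=21 [end]
Varint 1: bytes[0:3] = D5 82 6F -> value 1818965 (3 byte(s))
  byte[3]=0x86 cont=1 payload=0x06=6: acc |= 6<<0 -> acc=6 shift=7
  byte[4]=0x34 cont=0 payload=0x34=52: acc |= 52<<7 -> acc=6662 shift=14 [end]
Varint 2: bytes[3:5] = 86 34 -> value 6662 (2 byte(s))
  byte[5]=0x8B cont=1 payload=0x0B=11: acc |= 11<<0 -> acc=11 shift=7
  byte[6]=0x28 cont=0 payload=0x28=40: acc |= 40<<7 -> acc=5131 shift=14 [end]
Varint 3: bytes[5:7] = 8B 28 -> value 5131 (2 byte(s))
  byte[7]=0xD7 cont=1 payload=0x57=87: acc |= 87<<0 -> acc=87 shift=7
  byte[8]=0xF8 cont=1 payload=0x78=120: acc |= 120<<7 -> acc=15447 shift=14
  byte[9]=0x6C cont=0 payload=0x6C=108: acc |= 108<<14 -> acc=1784919 shift=21 [end]
Varint 4: bytes[7:10] = D7 F8 6C -> value 1784919 (3 byte(s))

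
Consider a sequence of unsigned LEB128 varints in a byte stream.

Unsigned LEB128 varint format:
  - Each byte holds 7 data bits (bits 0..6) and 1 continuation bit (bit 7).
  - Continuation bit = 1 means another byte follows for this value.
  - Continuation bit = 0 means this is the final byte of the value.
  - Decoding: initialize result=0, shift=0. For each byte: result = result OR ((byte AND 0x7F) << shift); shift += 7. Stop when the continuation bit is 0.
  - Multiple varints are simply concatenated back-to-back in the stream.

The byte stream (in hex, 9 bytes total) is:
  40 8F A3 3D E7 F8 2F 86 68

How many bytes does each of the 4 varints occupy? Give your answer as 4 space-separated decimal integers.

  byte[0]=0x40 cont=0 payload=0x40=64: acc |= 64<<0 -> acc=64 shift=7 [end]
Varint 1: bytes[0:1] = 40 -> value 64 (1 byte(s))
  byte[1]=0x8F cont=1 payload=0x0F=15: acc |= 15<<0 -> acc=15 shift=7
  byte[2]=0xA3 cont=1 payload=0x23=35: acc |= 35<<7 -> acc=4495 shift=14
  byte[3]=0x3D cont=0 payload=0x3D=61: acc |= 61<<14 -> acc=1003919 shift=21 [end]
Varint 2: bytes[1:4] = 8F A3 3D -> value 1003919 (3 byte(s))
  byte[4]=0xE7 cont=1 payload=0x67=103: acc |= 103<<0 -> acc=103 shift=7
  byte[5]=0xF8 cont=1 payload=0x78=120: acc |= 120<<7 -> acc=15463 shift=14
  byte[6]=0x2F cont=0 payload=0x2F=47: acc |= 47<<14 -> acc=785511 shift=21 [end]
Varint 3: bytes[4:7] = E7 F8 2F -> value 785511 (3 byte(s))
  byte[7]=0x86 cont=1 payload=0x06=6: acc |= 6<<0 -> acc=6 shift=7
  byte[8]=0x68 cont=0 payload=0x68=104: acc |= 104<<7 -> acc=13318 shift=14 [end]
Varint 4: bytes[7:9] = 86 68 -> value 13318 (2 byte(s))

Answer: 1 3 3 2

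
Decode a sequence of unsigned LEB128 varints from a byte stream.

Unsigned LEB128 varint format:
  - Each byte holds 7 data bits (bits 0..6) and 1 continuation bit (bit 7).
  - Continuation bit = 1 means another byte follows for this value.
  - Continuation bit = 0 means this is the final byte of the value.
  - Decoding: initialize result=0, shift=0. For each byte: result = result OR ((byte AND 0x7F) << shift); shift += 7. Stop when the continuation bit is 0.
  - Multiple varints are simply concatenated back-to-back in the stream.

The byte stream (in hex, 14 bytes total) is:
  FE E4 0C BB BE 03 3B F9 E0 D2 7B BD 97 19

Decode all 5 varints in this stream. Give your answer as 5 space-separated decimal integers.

  byte[0]=0xFE cont=1 payload=0x7E=126: acc |= 126<<0 -> acc=126 shift=7
  byte[1]=0xE4 cont=1 payload=0x64=100: acc |= 100<<7 -> acc=12926 shift=14
  byte[2]=0x0C cont=0 payload=0x0C=12: acc |= 12<<14 -> acc=209534 shift=21 [end]
Varint 1: bytes[0:3] = FE E4 0C -> value 209534 (3 byte(s))
  byte[3]=0xBB cont=1 payload=0x3B=59: acc |= 59<<0 -> acc=59 shift=7
  byte[4]=0xBE cont=1 payload=0x3E=62: acc |= 62<<7 -> acc=7995 shift=14
  byte[5]=0x03 cont=0 payload=0x03=3: acc |= 3<<14 -> acc=57147 shift=21 [end]
Varint 2: bytes[3:6] = BB BE 03 -> value 57147 (3 byte(s))
  byte[6]=0x3B cont=0 payload=0x3B=59: acc |= 59<<0 -> acc=59 shift=7 [end]
Varint 3: bytes[6:7] = 3B -> value 59 (1 byte(s))
  byte[7]=0xF9 cont=1 payload=0x79=121: acc |= 121<<0 -> acc=121 shift=7
  byte[8]=0xE0 cont=1 payload=0x60=96: acc |= 96<<7 -> acc=12409 shift=14
  byte[9]=0xD2 cont=1 payload=0x52=82: acc |= 82<<14 -> acc=1355897 shift=21
  byte[10]=0x7B cont=0 payload=0x7B=123: acc |= 123<<21 -> acc=259305593 shift=28 [end]
Varint 4: bytes[7:11] = F9 E0 D2 7B -> value 259305593 (4 byte(s))
  byte[11]=0xBD cont=1 payload=0x3D=61: acc |= 61<<0 -> acc=61 shift=7
  byte[12]=0x97 cont=1 payload=0x17=23: acc |= 23<<7 -> acc=3005 shift=14
  byte[13]=0x19 cont=0 payload=0x19=25: acc |= 25<<14 -> acc=412605 shift=21 [end]
Varint 5: bytes[11:14] = BD 97 19 -> value 412605 (3 byte(s))

Answer: 209534 57147 59 259305593 412605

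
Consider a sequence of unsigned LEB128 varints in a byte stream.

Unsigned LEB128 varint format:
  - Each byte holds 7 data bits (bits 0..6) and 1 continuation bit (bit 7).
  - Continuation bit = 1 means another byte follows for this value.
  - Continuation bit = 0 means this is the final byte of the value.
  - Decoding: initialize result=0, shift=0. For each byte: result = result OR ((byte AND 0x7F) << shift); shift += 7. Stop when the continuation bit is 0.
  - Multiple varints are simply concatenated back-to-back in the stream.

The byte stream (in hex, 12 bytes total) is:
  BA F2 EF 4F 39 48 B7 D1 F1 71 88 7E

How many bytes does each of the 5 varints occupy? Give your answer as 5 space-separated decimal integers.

  byte[0]=0xBA cont=1 payload=0x3A=58: acc |= 58<<0 -> acc=58 shift=7
  byte[1]=0xF2 cont=1 payload=0x72=114: acc |= 114<<7 -> acc=14650 shift=14
  byte[2]=0xEF cont=1 payload=0x6F=111: acc |= 111<<14 -> acc=1833274 shift=21
  byte[3]=0x4F cont=0 payload=0x4F=79: acc |= 79<<21 -> acc=167508282 shift=28 [end]
Varint 1: bytes[0:4] = BA F2 EF 4F -> value 167508282 (4 byte(s))
  byte[4]=0x39 cont=0 payload=0x39=57: acc |= 57<<0 -> acc=57 shift=7 [end]
Varint 2: bytes[4:5] = 39 -> value 57 (1 byte(s))
  byte[5]=0x48 cont=0 payload=0x48=72: acc |= 72<<0 -> acc=72 shift=7 [end]
Varint 3: bytes[5:6] = 48 -> value 72 (1 byte(s))
  byte[6]=0xB7 cont=1 payload=0x37=55: acc |= 55<<0 -> acc=55 shift=7
  byte[7]=0xD1 cont=1 payload=0x51=81: acc |= 81<<7 -> acc=10423 shift=14
  byte[8]=0xF1 cont=1 payload=0x71=113: acc |= 113<<14 -> acc=1861815 shift=21
  byte[9]=0x71 cont=0 payload=0x71=113: acc |= 113<<21 -> acc=238839991 shift=28 [end]
Varint 4: bytes[6:10] = B7 D1 F1 71 -> value 238839991 (4 byte(s))
  byte[10]=0x88 cont=1 payload=0x08=8: acc |= 8<<0 -> acc=8 shift=7
  byte[11]=0x7E cont=0 payload=0x7E=126: acc |= 126<<7 -> acc=16136 shift=14 [end]
Varint 5: bytes[10:12] = 88 7E -> value 16136 (2 byte(s))

Answer: 4 1 1 4 2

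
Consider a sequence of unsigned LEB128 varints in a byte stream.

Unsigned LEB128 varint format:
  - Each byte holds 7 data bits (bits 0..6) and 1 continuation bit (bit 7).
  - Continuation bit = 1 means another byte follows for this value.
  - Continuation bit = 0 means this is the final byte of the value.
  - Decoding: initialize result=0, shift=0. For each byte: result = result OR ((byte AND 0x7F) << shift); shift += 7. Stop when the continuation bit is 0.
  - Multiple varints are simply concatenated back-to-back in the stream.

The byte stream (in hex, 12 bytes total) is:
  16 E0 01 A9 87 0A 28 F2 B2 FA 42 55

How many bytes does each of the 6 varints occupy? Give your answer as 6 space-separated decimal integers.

  byte[0]=0x16 cont=0 payload=0x16=22: acc |= 22<<0 -> acc=22 shift=7 [end]
Varint 1: bytes[0:1] = 16 -> value 22 (1 byte(s))
  byte[1]=0xE0 cont=1 payload=0x60=96: acc |= 96<<0 -> acc=96 shift=7
  byte[2]=0x01 cont=0 payload=0x01=1: acc |= 1<<7 -> acc=224 shift=14 [end]
Varint 2: bytes[1:3] = E0 01 -> value 224 (2 byte(s))
  byte[3]=0xA9 cont=1 payload=0x29=41: acc |= 41<<0 -> acc=41 shift=7
  byte[4]=0x87 cont=1 payload=0x07=7: acc |= 7<<7 -> acc=937 shift=14
  byte[5]=0x0A cont=0 payload=0x0A=10: acc |= 10<<14 -> acc=164777 shift=21 [end]
Varint 3: bytes[3:6] = A9 87 0A -> value 164777 (3 byte(s))
  byte[6]=0x28 cont=0 payload=0x28=40: acc |= 40<<0 -> acc=40 shift=7 [end]
Varint 4: bytes[6:7] = 28 -> value 40 (1 byte(s))
  byte[7]=0xF2 cont=1 payload=0x72=114: acc |= 114<<0 -> acc=114 shift=7
  byte[8]=0xB2 cont=1 payload=0x32=50: acc |= 50<<7 -> acc=6514 shift=14
  byte[9]=0xFA cont=1 payload=0x7A=122: acc |= 122<<14 -> acc=2005362 shift=21
  byte[10]=0x42 cont=0 payload=0x42=66: acc |= 66<<21 -> acc=140417394 shift=28 [end]
Varint 5: bytes[7:11] = F2 B2 FA 42 -> value 140417394 (4 byte(s))
  byte[11]=0x55 cont=0 payload=0x55=85: acc |= 85<<0 -> acc=85 shift=7 [end]
Varint 6: bytes[11:12] = 55 -> value 85 (1 byte(s))

Answer: 1 2 3 1 4 1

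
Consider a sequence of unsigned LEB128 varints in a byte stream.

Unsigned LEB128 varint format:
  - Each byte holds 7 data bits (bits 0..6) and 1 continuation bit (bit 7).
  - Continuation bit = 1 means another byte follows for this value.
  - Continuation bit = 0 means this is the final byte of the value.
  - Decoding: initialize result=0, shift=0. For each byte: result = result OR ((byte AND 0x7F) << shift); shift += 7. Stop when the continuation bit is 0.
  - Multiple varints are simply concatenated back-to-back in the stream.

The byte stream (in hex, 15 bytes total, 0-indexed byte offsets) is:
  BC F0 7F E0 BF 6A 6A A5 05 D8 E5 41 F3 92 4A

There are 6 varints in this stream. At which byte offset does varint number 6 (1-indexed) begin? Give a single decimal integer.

Answer: 12

Derivation:
  byte[0]=0xBC cont=1 payload=0x3C=60: acc |= 60<<0 -> acc=60 shift=7
  byte[1]=0xF0 cont=1 payload=0x70=112: acc |= 112<<7 -> acc=14396 shift=14
  byte[2]=0x7F cont=0 payload=0x7F=127: acc |= 127<<14 -> acc=2095164 shift=21 [end]
Varint 1: bytes[0:3] = BC F0 7F -> value 2095164 (3 byte(s))
  byte[3]=0xE0 cont=1 payload=0x60=96: acc |= 96<<0 -> acc=96 shift=7
  byte[4]=0xBF cont=1 payload=0x3F=63: acc |= 63<<7 -> acc=8160 shift=14
  byte[5]=0x6A cont=0 payload=0x6A=106: acc |= 106<<14 -> acc=1744864 shift=21 [end]
Varint 2: bytes[3:6] = E0 BF 6A -> value 1744864 (3 byte(s))
  byte[6]=0x6A cont=0 payload=0x6A=106: acc |= 106<<0 -> acc=106 shift=7 [end]
Varint 3: bytes[6:7] = 6A -> value 106 (1 byte(s))
  byte[7]=0xA5 cont=1 payload=0x25=37: acc |= 37<<0 -> acc=37 shift=7
  byte[8]=0x05 cont=0 payload=0x05=5: acc |= 5<<7 -> acc=677 shift=14 [end]
Varint 4: bytes[7:9] = A5 05 -> value 677 (2 byte(s))
  byte[9]=0xD8 cont=1 payload=0x58=88: acc |= 88<<0 -> acc=88 shift=7
  byte[10]=0xE5 cont=1 payload=0x65=101: acc |= 101<<7 -> acc=13016 shift=14
  byte[11]=0x41 cont=0 payload=0x41=65: acc |= 65<<14 -> acc=1077976 shift=21 [end]
Varint 5: bytes[9:12] = D8 E5 41 -> value 1077976 (3 byte(s))
  byte[12]=0xF3 cont=1 payload=0x73=115: acc |= 115<<0 -> acc=115 shift=7
  byte[13]=0x92 cont=1 payload=0x12=18: acc |= 18<<7 -> acc=2419 shift=14
  byte[14]=0x4A cont=0 payload=0x4A=74: acc |= 74<<14 -> acc=1214835 shift=21 [end]
Varint 6: bytes[12:15] = F3 92 4A -> value 1214835 (3 byte(s))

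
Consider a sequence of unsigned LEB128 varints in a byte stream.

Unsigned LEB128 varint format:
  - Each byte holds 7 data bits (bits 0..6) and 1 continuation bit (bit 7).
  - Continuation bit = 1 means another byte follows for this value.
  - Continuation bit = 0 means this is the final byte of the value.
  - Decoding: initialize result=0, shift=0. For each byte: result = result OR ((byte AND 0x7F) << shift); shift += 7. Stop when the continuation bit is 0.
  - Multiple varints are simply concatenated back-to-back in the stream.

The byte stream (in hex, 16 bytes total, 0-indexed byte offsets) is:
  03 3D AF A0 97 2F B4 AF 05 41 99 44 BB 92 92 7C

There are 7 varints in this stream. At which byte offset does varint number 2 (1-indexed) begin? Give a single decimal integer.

  byte[0]=0x03 cont=0 payload=0x03=3: acc |= 3<<0 -> acc=3 shift=7 [end]
Varint 1: bytes[0:1] = 03 -> value 3 (1 byte(s))
  byte[1]=0x3D cont=0 payload=0x3D=61: acc |= 61<<0 -> acc=61 shift=7 [end]
Varint 2: bytes[1:2] = 3D -> value 61 (1 byte(s))
  byte[2]=0xAF cont=1 payload=0x2F=47: acc |= 47<<0 -> acc=47 shift=7
  byte[3]=0xA0 cont=1 payload=0x20=32: acc |= 32<<7 -> acc=4143 shift=14
  byte[4]=0x97 cont=1 payload=0x17=23: acc |= 23<<14 -> acc=380975 shift=21
  byte[5]=0x2F cont=0 payload=0x2F=47: acc |= 47<<21 -> acc=98947119 shift=28 [end]
Varint 3: bytes[2:6] = AF A0 97 2F -> value 98947119 (4 byte(s))
  byte[6]=0xB4 cont=1 payload=0x34=52: acc |= 52<<0 -> acc=52 shift=7
  byte[7]=0xAF cont=1 payload=0x2F=47: acc |= 47<<7 -> acc=6068 shift=14
  byte[8]=0x05 cont=0 payload=0x05=5: acc |= 5<<14 -> acc=87988 shift=21 [end]
Varint 4: bytes[6:9] = B4 AF 05 -> value 87988 (3 byte(s))
  byte[9]=0x41 cont=0 payload=0x41=65: acc |= 65<<0 -> acc=65 shift=7 [end]
Varint 5: bytes[9:10] = 41 -> value 65 (1 byte(s))
  byte[10]=0x99 cont=1 payload=0x19=25: acc |= 25<<0 -> acc=25 shift=7
  byte[11]=0x44 cont=0 payload=0x44=68: acc |= 68<<7 -> acc=8729 shift=14 [end]
Varint 6: bytes[10:12] = 99 44 -> value 8729 (2 byte(s))
  byte[12]=0xBB cont=1 payload=0x3B=59: acc |= 59<<0 -> acc=59 shift=7
  byte[13]=0x92 cont=1 payload=0x12=18: acc |= 18<<7 -> acc=2363 shift=14
  byte[14]=0x92 cont=1 payload=0x12=18: acc |= 18<<14 -> acc=297275 shift=21
  byte[15]=0x7C cont=0 payload=0x7C=124: acc |= 124<<21 -> acc=260344123 shift=28 [end]
Varint 7: bytes[12:16] = BB 92 92 7C -> value 260344123 (4 byte(s))

Answer: 1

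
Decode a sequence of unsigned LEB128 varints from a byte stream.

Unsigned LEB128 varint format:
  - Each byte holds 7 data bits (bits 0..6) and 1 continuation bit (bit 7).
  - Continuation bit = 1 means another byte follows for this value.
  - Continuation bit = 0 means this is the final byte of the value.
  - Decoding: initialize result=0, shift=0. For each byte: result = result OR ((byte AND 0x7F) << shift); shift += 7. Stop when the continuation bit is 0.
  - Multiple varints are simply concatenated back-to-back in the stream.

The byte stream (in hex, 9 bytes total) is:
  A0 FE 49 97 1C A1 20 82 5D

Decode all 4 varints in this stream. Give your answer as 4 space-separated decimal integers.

Answer: 1212192 3607 4129 11906

Derivation:
  byte[0]=0xA0 cont=1 payload=0x20=32: acc |= 32<<0 -> acc=32 shift=7
  byte[1]=0xFE cont=1 payload=0x7E=126: acc |= 126<<7 -> acc=16160 shift=14
  byte[2]=0x49 cont=0 payload=0x49=73: acc |= 73<<14 -> acc=1212192 shift=21 [end]
Varint 1: bytes[0:3] = A0 FE 49 -> value 1212192 (3 byte(s))
  byte[3]=0x97 cont=1 payload=0x17=23: acc |= 23<<0 -> acc=23 shift=7
  byte[4]=0x1C cont=0 payload=0x1C=28: acc |= 28<<7 -> acc=3607 shift=14 [end]
Varint 2: bytes[3:5] = 97 1C -> value 3607 (2 byte(s))
  byte[5]=0xA1 cont=1 payload=0x21=33: acc |= 33<<0 -> acc=33 shift=7
  byte[6]=0x20 cont=0 payload=0x20=32: acc |= 32<<7 -> acc=4129 shift=14 [end]
Varint 3: bytes[5:7] = A1 20 -> value 4129 (2 byte(s))
  byte[7]=0x82 cont=1 payload=0x02=2: acc |= 2<<0 -> acc=2 shift=7
  byte[8]=0x5D cont=0 payload=0x5D=93: acc |= 93<<7 -> acc=11906 shift=14 [end]
Varint 4: bytes[7:9] = 82 5D -> value 11906 (2 byte(s))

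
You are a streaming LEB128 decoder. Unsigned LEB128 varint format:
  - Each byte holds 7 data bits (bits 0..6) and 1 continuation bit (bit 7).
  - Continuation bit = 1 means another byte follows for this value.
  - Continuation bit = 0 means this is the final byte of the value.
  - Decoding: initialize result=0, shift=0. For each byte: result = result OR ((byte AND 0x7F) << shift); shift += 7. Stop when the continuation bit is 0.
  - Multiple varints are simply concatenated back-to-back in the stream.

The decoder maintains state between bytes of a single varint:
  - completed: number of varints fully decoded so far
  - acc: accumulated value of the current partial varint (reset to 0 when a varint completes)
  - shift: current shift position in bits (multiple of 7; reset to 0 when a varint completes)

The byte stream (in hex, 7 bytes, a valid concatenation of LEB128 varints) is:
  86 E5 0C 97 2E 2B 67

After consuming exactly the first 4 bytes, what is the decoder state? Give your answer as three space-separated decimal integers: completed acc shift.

Answer: 1 23 7

Derivation:
byte[0]=0x86 cont=1 payload=0x06: acc |= 6<<0 -> completed=0 acc=6 shift=7
byte[1]=0xE5 cont=1 payload=0x65: acc |= 101<<7 -> completed=0 acc=12934 shift=14
byte[2]=0x0C cont=0 payload=0x0C: varint #1 complete (value=209542); reset -> completed=1 acc=0 shift=0
byte[3]=0x97 cont=1 payload=0x17: acc |= 23<<0 -> completed=1 acc=23 shift=7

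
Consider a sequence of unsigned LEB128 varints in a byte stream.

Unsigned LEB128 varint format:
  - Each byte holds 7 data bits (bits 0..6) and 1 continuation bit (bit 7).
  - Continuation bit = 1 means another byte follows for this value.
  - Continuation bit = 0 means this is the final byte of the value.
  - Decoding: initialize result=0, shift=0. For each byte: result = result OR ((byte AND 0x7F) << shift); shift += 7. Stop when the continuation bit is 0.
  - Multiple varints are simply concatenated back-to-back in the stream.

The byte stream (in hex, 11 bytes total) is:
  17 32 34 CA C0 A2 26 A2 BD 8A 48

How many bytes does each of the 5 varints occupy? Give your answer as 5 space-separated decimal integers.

Answer: 1 1 1 4 4

Derivation:
  byte[0]=0x17 cont=0 payload=0x17=23: acc |= 23<<0 -> acc=23 shift=7 [end]
Varint 1: bytes[0:1] = 17 -> value 23 (1 byte(s))
  byte[1]=0x32 cont=0 payload=0x32=50: acc |= 50<<0 -> acc=50 shift=7 [end]
Varint 2: bytes[1:2] = 32 -> value 50 (1 byte(s))
  byte[2]=0x34 cont=0 payload=0x34=52: acc |= 52<<0 -> acc=52 shift=7 [end]
Varint 3: bytes[2:3] = 34 -> value 52 (1 byte(s))
  byte[3]=0xCA cont=1 payload=0x4A=74: acc |= 74<<0 -> acc=74 shift=7
  byte[4]=0xC0 cont=1 payload=0x40=64: acc |= 64<<7 -> acc=8266 shift=14
  byte[5]=0xA2 cont=1 payload=0x22=34: acc |= 34<<14 -> acc=565322 shift=21
  byte[6]=0x26 cont=0 payload=0x26=38: acc |= 38<<21 -> acc=80257098 shift=28 [end]
Varint 4: bytes[3:7] = CA C0 A2 26 -> value 80257098 (4 byte(s))
  byte[7]=0xA2 cont=1 payload=0x22=34: acc |= 34<<0 -> acc=34 shift=7
  byte[8]=0xBD cont=1 payload=0x3D=61: acc |= 61<<7 -> acc=7842 shift=14
  byte[9]=0x8A cont=1 payload=0x0A=10: acc |= 10<<14 -> acc=171682 shift=21
  byte[10]=0x48 cont=0 payload=0x48=72: acc |= 72<<21 -> acc=151166626 shift=28 [end]
Varint 5: bytes[7:11] = A2 BD 8A 48 -> value 151166626 (4 byte(s))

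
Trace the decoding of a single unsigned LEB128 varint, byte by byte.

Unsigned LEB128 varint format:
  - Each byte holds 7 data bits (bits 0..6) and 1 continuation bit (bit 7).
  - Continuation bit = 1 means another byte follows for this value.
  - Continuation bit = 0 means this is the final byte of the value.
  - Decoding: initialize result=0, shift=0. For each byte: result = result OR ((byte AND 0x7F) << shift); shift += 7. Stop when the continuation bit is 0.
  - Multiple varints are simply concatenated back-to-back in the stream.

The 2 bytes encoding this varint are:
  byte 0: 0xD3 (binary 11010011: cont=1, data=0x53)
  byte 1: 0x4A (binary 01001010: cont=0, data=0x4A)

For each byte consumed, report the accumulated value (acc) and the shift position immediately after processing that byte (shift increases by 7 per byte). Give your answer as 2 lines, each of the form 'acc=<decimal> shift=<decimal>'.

byte 0=0xD3: payload=0x53=83, contrib = 83<<0 = 83; acc -> 83, shift -> 7
byte 1=0x4A: payload=0x4A=74, contrib = 74<<7 = 9472; acc -> 9555, shift -> 14

Answer: acc=83 shift=7
acc=9555 shift=14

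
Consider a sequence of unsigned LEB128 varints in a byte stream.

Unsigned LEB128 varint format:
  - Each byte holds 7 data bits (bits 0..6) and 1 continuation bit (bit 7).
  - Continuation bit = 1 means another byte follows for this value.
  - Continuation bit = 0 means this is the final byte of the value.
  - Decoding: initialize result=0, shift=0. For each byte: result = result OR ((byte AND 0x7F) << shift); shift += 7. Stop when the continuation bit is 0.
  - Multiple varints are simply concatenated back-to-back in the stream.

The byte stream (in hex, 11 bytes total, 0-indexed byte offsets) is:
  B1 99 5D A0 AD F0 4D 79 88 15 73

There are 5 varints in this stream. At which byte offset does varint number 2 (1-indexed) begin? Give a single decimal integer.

  byte[0]=0xB1 cont=1 payload=0x31=49: acc |= 49<<0 -> acc=49 shift=7
  byte[1]=0x99 cont=1 payload=0x19=25: acc |= 25<<7 -> acc=3249 shift=14
  byte[2]=0x5D cont=0 payload=0x5D=93: acc |= 93<<14 -> acc=1526961 shift=21 [end]
Varint 1: bytes[0:3] = B1 99 5D -> value 1526961 (3 byte(s))
  byte[3]=0xA0 cont=1 payload=0x20=32: acc |= 32<<0 -> acc=32 shift=7
  byte[4]=0xAD cont=1 payload=0x2D=45: acc |= 45<<7 -> acc=5792 shift=14
  byte[5]=0xF0 cont=1 payload=0x70=112: acc |= 112<<14 -> acc=1840800 shift=21
  byte[6]=0x4D cont=0 payload=0x4D=77: acc |= 77<<21 -> acc=163321504 shift=28 [end]
Varint 2: bytes[3:7] = A0 AD F0 4D -> value 163321504 (4 byte(s))
  byte[7]=0x79 cont=0 payload=0x79=121: acc |= 121<<0 -> acc=121 shift=7 [end]
Varint 3: bytes[7:8] = 79 -> value 121 (1 byte(s))
  byte[8]=0x88 cont=1 payload=0x08=8: acc |= 8<<0 -> acc=8 shift=7
  byte[9]=0x15 cont=0 payload=0x15=21: acc |= 21<<7 -> acc=2696 shift=14 [end]
Varint 4: bytes[8:10] = 88 15 -> value 2696 (2 byte(s))
  byte[10]=0x73 cont=0 payload=0x73=115: acc |= 115<<0 -> acc=115 shift=7 [end]
Varint 5: bytes[10:11] = 73 -> value 115 (1 byte(s))

Answer: 3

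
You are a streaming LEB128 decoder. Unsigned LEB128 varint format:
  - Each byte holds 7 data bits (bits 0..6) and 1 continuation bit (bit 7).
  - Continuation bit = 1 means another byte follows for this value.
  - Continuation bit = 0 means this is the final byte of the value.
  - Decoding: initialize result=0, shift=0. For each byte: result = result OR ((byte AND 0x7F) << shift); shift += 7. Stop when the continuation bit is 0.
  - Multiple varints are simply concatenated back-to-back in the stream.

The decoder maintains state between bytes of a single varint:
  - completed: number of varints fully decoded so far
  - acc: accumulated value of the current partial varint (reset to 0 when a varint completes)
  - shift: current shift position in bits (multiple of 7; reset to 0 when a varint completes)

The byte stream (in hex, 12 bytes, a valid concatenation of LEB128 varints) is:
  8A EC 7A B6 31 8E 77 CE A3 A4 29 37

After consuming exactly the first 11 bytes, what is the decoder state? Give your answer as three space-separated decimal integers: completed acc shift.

Answer: 4 0 0

Derivation:
byte[0]=0x8A cont=1 payload=0x0A: acc |= 10<<0 -> completed=0 acc=10 shift=7
byte[1]=0xEC cont=1 payload=0x6C: acc |= 108<<7 -> completed=0 acc=13834 shift=14
byte[2]=0x7A cont=0 payload=0x7A: varint #1 complete (value=2012682); reset -> completed=1 acc=0 shift=0
byte[3]=0xB6 cont=1 payload=0x36: acc |= 54<<0 -> completed=1 acc=54 shift=7
byte[4]=0x31 cont=0 payload=0x31: varint #2 complete (value=6326); reset -> completed=2 acc=0 shift=0
byte[5]=0x8E cont=1 payload=0x0E: acc |= 14<<0 -> completed=2 acc=14 shift=7
byte[6]=0x77 cont=0 payload=0x77: varint #3 complete (value=15246); reset -> completed=3 acc=0 shift=0
byte[7]=0xCE cont=1 payload=0x4E: acc |= 78<<0 -> completed=3 acc=78 shift=7
byte[8]=0xA3 cont=1 payload=0x23: acc |= 35<<7 -> completed=3 acc=4558 shift=14
byte[9]=0xA4 cont=1 payload=0x24: acc |= 36<<14 -> completed=3 acc=594382 shift=21
byte[10]=0x29 cont=0 payload=0x29: varint #4 complete (value=86577614); reset -> completed=4 acc=0 shift=0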